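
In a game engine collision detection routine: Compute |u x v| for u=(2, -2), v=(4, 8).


|u x v| = |2*8 - (-2)*4|
= |16 - (-8)| = 24

24


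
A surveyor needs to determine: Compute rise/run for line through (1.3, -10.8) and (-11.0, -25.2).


slope = (y2-y1)/(x2-x1) = ((-25.2)-(-10.8))/((-11)-1.3) = (-14.4)/(-12.3) = 1.1707

1.1707


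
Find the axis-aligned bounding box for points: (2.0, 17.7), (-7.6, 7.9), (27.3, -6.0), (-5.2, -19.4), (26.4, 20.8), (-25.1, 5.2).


x range: [-25.1, 27.3]
y range: [-19.4, 20.8]
Bounding box: (-25.1,-19.4) to (27.3,20.8)

(-25.1,-19.4) to (27.3,20.8)


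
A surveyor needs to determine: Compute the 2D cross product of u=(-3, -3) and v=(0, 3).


u x v = u_x*v_y - u_y*v_x = (-3)*3 - (-3)*0
= (-9) - 0 = -9

-9


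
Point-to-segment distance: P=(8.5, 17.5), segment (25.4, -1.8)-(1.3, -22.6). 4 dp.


Project P onto AB: t = 0.0058 (clamped to [0,1])
Closest point on segment: (25.2609, -1.9201)
Distance: 25.6528

25.6528


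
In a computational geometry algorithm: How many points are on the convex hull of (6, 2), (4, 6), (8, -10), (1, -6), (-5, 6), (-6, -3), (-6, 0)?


Convex hull vertices (CCW): (-6, -3), (8, -10), (6, 2), (4, 6), (-5, 6), (-6, 0)
Count = 6

6


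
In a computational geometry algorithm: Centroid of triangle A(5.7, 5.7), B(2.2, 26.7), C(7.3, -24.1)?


Centroid = ((x_A+x_B+x_C)/3, (y_A+y_B+y_C)/3)
= ((5.7+2.2+7.3)/3, (5.7+26.7+(-24.1))/3)
= (5.0667, 2.7667)

(5.0667, 2.7667)


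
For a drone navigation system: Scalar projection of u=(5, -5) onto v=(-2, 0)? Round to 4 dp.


u.v = -10, |v| = sqrt(4) = 2
Scalar projection = u.v / |v| = -10 / sqrt(4) = -5

-5


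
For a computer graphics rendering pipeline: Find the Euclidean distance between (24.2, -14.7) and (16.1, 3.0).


dx=-8.1, dy=17.7
d^2 = (-8.1)^2 + 17.7^2 = 378.9
d = sqrt(378.9) = 19.4654

19.4654


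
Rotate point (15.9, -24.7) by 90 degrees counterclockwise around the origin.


90° CCW: (x,y) -> (-y, x)
(15.9,-24.7) -> (24.7, 15.9)

(24.7, 15.9)


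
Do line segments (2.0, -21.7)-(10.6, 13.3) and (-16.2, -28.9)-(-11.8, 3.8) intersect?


Cross products: d1=-563.46, d2=-690.68, d3=575.08, d4=702.3
d1*d2 < 0 and d3*d4 < 0? no

No, they don't intersect


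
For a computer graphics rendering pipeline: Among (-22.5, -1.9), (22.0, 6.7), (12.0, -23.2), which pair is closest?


d(P0,P1) = 45.3234, d(P0,P2) = 40.5455, d(P1,P2) = 31.5279
Closest: P1 and P2

Closest pair: (22.0, 6.7) and (12.0, -23.2), distance = 31.5279


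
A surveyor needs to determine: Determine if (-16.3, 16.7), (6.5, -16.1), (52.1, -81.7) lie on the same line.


Cross product: (6.5-(-16.3))*((-81.7)-16.7) - ((-16.1)-16.7)*(52.1-(-16.3))
= 0

Yes, collinear


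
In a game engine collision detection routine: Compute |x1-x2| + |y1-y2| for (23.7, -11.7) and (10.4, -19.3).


|23.7-10.4| + |(-11.7)-(-19.3)| = 13.3 + 7.6 = 20.9

20.9


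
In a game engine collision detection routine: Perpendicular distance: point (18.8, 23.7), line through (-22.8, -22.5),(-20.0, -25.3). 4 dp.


|cross product| = 245.84
|line direction| = sqrt(15.68) = 3.9598
Distance = 245.84/sqrt(15.68) = 62.084

62.084


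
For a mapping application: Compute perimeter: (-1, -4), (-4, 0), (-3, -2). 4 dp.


Sides: (-1, -4)->(-4, 0): sqrt(25) = 5, (-4, 0)->(-3, -2): sqrt(5) = 2.236068, (-3, -2)->(-1, -4): sqrt(8) = 2.828427
Sum = 10.064495
Perimeter = 10.0645

10.0645


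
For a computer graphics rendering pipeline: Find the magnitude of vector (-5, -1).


|u| = sqrt((-5)^2 + (-1)^2) = sqrt(26) = 5.099

5.099


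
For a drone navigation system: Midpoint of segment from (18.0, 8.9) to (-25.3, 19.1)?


M = ((18+(-25.3))/2, (8.9+19.1)/2)
= (-3.65, 14)

(-3.65, 14)


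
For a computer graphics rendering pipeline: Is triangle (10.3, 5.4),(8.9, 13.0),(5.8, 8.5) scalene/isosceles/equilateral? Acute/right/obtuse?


Side lengths squared: AB^2=59.72, BC^2=29.86, CA^2=29.86
Sorted: [29.86, 29.86, 59.72]
By sides: Isosceles, By angles: Right

Isosceles, Right


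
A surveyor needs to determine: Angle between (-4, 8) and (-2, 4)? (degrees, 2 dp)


u.v = 40, |u| = sqrt(80) = 8.9443, |v| = sqrt(20) = 4.4721
cos(theta) = u.v/(|u||v|) = 40/sqrt(1600) = 1
theta = acos(1) = 0 degrees

0 degrees


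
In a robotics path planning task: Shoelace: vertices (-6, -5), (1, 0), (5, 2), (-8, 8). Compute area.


Shoelace sum: ((-6)*0 - 1*(-5)) + (1*2 - 5*0) + (5*8 - (-8)*2) + ((-8)*(-5) - (-6)*8)
= 151
Area = |151|/2 = 75.5

75.5


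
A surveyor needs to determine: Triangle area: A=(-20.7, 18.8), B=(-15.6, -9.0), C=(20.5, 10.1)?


Area = |x_A(y_B-y_C) + x_B(y_C-y_A) + x_C(y_A-y_B)|/2
= |395.37 + 135.72 + 569.9|/2
= 1100.99/2 = 550.495

550.495


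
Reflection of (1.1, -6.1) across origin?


Reflection over origin: (x,y) -> (-x,-y)
(1.1, -6.1) -> (-1.1, 6.1)

(-1.1, 6.1)


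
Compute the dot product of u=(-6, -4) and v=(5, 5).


u . v = u_x*v_x + u_y*v_y = (-6)*5 + (-4)*5
= (-30) + (-20) = -50

-50


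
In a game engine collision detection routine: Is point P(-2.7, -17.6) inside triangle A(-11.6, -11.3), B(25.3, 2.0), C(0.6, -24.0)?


Cross products: AB x AP = -350.84, BC x BP = -243.88, CA x CP = -36.17
All same sign? yes

Yes, inside


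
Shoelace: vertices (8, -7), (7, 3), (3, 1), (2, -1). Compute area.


Shoelace sum: (8*3 - 7*(-7)) + (7*1 - 3*3) + (3*(-1) - 2*1) + (2*(-7) - 8*(-1))
= 60
Area = |60|/2 = 30

30


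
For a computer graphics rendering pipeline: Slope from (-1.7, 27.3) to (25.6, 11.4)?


slope = (y2-y1)/(x2-x1) = (11.4-27.3)/(25.6-(-1.7)) = (-15.9)/27.3 = -0.5824

-0.5824


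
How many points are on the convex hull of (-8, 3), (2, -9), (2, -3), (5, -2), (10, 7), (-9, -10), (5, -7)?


Convex hull vertices (CCW): (-9, -10), (2, -9), (5, -7), (10, 7), (-8, 3)
Count = 5

5


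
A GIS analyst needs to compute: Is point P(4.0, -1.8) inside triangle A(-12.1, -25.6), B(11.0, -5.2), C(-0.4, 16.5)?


Cross products: AB x AP = 221.34, BC x BP = 113.14, CA x CP = 399.35
All same sign? yes

Yes, inside


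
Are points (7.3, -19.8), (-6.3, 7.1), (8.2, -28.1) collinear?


Cross product: ((-6.3)-7.3)*((-28.1)-(-19.8)) - (7.1-(-19.8))*(8.2-7.3)
= 88.67

No, not collinear


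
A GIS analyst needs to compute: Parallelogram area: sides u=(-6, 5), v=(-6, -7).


|u x v| = |(-6)*(-7) - 5*(-6)|
= |42 - (-30)| = 72

72


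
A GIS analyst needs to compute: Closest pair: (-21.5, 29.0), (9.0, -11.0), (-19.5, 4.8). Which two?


d(P0,P1) = 50.3016, d(P0,P2) = 24.2825, d(P1,P2) = 32.5867
Closest: P0 and P2

Closest pair: (-21.5, 29.0) and (-19.5, 4.8), distance = 24.2825


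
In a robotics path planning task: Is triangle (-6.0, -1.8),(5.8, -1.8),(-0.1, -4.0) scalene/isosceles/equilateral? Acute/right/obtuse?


Side lengths squared: AB^2=139.24, BC^2=39.65, CA^2=39.65
Sorted: [39.65, 39.65, 139.24]
By sides: Isosceles, By angles: Obtuse

Isosceles, Obtuse


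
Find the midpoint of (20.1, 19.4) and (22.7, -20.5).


M = ((20.1+22.7)/2, (19.4+(-20.5))/2)
= (21.4, -0.55)

(21.4, -0.55)


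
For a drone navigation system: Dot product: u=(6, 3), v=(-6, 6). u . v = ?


u . v = u_x*v_x + u_y*v_y = 6*(-6) + 3*6
= (-36) + 18 = -18

-18


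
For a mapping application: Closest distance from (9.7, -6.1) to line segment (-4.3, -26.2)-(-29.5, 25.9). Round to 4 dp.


Project P onto AB: t = 0.2073 (clamped to [0,1])
Closest point on segment: (-9.5245, -15.3986)
Distance: 21.3552

21.3552


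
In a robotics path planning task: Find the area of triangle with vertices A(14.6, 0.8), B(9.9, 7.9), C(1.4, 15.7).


Area = |x_A(y_B-y_C) + x_B(y_C-y_A) + x_C(y_A-y_B)|/2
= |(-113.88) + 147.51 + (-9.94)|/2
= 23.69/2 = 11.845

11.845


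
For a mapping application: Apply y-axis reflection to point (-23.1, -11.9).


Reflection over y-axis: (x,y) -> (-x,y)
(-23.1, -11.9) -> (23.1, -11.9)

(23.1, -11.9)


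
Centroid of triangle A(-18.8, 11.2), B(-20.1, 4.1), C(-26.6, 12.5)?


Centroid = ((x_A+x_B+x_C)/3, (y_A+y_B+y_C)/3)
= (((-18.8)+(-20.1)+(-26.6))/3, (11.2+4.1+12.5)/3)
= (-21.8333, 9.2667)

(-21.8333, 9.2667)


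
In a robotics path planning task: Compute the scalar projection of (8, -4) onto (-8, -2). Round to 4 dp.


u.v = -56, |v| = sqrt(68) = 8.2462
Scalar projection = u.v / |v| = -56 / sqrt(68) = -6.791

-6.791


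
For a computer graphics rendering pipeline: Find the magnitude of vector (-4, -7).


|u| = sqrt((-4)^2 + (-7)^2) = sqrt(65) = 8.0623

8.0623


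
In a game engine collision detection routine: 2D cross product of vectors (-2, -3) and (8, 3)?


u x v = u_x*v_y - u_y*v_x = (-2)*3 - (-3)*8
= (-6) - (-24) = 18

18


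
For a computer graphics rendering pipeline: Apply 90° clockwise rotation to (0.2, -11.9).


90° CW: (x,y) -> (y, -x)
(0.2,-11.9) -> (-11.9, -0.2)

(-11.9, -0.2)


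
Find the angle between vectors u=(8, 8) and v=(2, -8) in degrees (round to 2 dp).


u.v = -48, |u| = sqrt(128) = 11.3137, |v| = sqrt(68) = 8.2462
cos(theta) = u.v/(|u||v|) = -48/sqrt(8704) = -0.514496
theta = acos(-0.514496) = 120.96 degrees

120.96 degrees


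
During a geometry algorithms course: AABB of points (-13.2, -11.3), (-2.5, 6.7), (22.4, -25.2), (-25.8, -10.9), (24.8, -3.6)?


x range: [-25.8, 24.8]
y range: [-25.2, 6.7]
Bounding box: (-25.8,-25.2) to (24.8,6.7)

(-25.8,-25.2) to (24.8,6.7)


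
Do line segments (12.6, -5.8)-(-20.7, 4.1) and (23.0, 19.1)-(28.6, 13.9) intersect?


Cross products: d1=-193.52, d2=-311.24, d3=-932.13, d4=-814.41
d1*d2 < 0 and d3*d4 < 0? no

No, they don't intersect


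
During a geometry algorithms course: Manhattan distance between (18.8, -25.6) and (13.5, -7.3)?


|18.8-13.5| + |(-25.6)-(-7.3)| = 5.3 + 18.3 = 23.6

23.6


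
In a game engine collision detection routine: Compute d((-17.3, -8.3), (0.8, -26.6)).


dx=18.1, dy=-18.3
d^2 = 18.1^2 + (-18.3)^2 = 662.5
d = sqrt(662.5) = 25.7391

25.7391


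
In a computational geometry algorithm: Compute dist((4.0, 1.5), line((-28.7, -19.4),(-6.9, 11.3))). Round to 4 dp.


|cross product| = 548.27
|line direction| = sqrt(1417.73) = 37.6528
Distance = 548.27/sqrt(1417.73) = 14.5612

14.5612


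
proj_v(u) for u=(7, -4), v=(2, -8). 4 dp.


u.v = 46, |v| = sqrt(68) = 8.2462
Scalar projection = u.v / |v| = 46 / sqrt(68) = 5.5783

5.5783


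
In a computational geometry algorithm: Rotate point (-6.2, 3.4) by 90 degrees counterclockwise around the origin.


90° CCW: (x,y) -> (-y, x)
(-6.2,3.4) -> (-3.4, -6.2)

(-3.4, -6.2)


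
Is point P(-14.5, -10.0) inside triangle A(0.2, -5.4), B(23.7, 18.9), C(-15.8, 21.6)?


Cross products: AB x AP = 249.11, BC x BP = 1244.69, CA x CP = -470.5
All same sign? no

No, outside


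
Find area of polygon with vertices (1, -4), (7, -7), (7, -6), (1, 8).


Shoelace sum: (1*(-7) - 7*(-4)) + (7*(-6) - 7*(-7)) + (7*8 - 1*(-6)) + (1*(-4) - 1*8)
= 78
Area = |78|/2 = 39

39


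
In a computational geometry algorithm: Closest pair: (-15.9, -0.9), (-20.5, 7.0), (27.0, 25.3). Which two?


d(P0,P1) = 9.1417, d(P0,P2) = 50.2678, d(P1,P2) = 50.9032
Closest: P0 and P1

Closest pair: (-15.9, -0.9) and (-20.5, 7.0), distance = 9.1417


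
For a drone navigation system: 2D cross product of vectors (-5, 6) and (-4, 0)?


u x v = u_x*v_y - u_y*v_x = (-5)*0 - 6*(-4)
= 0 - (-24) = 24

24


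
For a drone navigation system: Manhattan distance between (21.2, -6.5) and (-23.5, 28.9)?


|21.2-(-23.5)| + |(-6.5)-28.9| = 44.7 + 35.4 = 80.1

80.1


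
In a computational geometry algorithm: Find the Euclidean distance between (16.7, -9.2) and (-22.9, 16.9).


dx=-39.6, dy=26.1
d^2 = (-39.6)^2 + 26.1^2 = 2249.37
d = sqrt(2249.37) = 47.4275

47.4275


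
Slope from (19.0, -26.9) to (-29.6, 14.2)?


slope = (y2-y1)/(x2-x1) = (14.2-(-26.9))/((-29.6)-19) = 41.1/(-48.6) = -0.8457

-0.8457


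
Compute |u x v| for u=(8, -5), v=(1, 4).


|u x v| = |8*4 - (-5)*1|
= |32 - (-5)| = 37

37


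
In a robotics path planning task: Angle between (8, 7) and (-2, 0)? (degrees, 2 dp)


u.v = -16, |u| = sqrt(113) = 10.6301, |v| = sqrt(4) = 2
cos(theta) = u.v/(|u||v|) = -16/sqrt(452) = -0.752577
theta = acos(-0.752577) = 138.81 degrees

138.81 degrees


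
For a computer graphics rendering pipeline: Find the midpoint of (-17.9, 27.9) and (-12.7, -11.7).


M = (((-17.9)+(-12.7))/2, (27.9+(-11.7))/2)
= (-15.3, 8.1)

(-15.3, 8.1)


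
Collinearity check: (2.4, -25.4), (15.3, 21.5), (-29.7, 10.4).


Cross product: (15.3-2.4)*(10.4-(-25.4)) - (21.5-(-25.4))*((-29.7)-2.4)
= 1967.31

No, not collinear


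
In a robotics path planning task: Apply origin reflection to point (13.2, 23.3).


Reflection over origin: (x,y) -> (-x,-y)
(13.2, 23.3) -> (-13.2, -23.3)

(-13.2, -23.3)


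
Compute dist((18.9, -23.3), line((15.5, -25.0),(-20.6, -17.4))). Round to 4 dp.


|cross product| = 87.21
|line direction| = sqrt(1360.97) = 36.8913
Distance = 87.21/sqrt(1360.97) = 2.364

2.364


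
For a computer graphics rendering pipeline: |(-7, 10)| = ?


|u| = sqrt((-7)^2 + 10^2) = sqrt(149) = 12.2066

12.2066


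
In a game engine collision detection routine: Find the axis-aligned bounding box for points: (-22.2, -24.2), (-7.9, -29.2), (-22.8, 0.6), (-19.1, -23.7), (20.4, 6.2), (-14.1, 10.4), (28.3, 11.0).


x range: [-22.8, 28.3]
y range: [-29.2, 11]
Bounding box: (-22.8,-29.2) to (28.3,11)

(-22.8,-29.2) to (28.3,11)


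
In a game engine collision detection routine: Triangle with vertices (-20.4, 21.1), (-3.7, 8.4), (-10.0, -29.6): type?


Side lengths squared: AB^2=440.18, BC^2=1483.69, CA^2=2678.65
Sorted: [440.18, 1483.69, 2678.65]
By sides: Scalene, By angles: Obtuse

Scalene, Obtuse


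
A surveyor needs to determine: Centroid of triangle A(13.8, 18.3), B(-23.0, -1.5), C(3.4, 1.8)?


Centroid = ((x_A+x_B+x_C)/3, (y_A+y_B+y_C)/3)
= ((13.8+(-23)+3.4)/3, (18.3+(-1.5)+1.8)/3)
= (-1.9333, 6.2)

(-1.9333, 6.2)


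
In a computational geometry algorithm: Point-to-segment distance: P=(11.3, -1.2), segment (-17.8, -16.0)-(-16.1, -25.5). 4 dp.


Project P onto AB: t = 0 (clamped to [0,1])
Closest point on segment: (-17.8, -16)
Distance: 32.6474

32.6474


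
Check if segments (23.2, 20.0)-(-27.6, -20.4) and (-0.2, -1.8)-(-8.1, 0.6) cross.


Cross products: d1=-228.38, d2=212.7, d3=162.08, d4=-279
d1*d2 < 0 and d3*d4 < 0? yes

Yes, they intersect


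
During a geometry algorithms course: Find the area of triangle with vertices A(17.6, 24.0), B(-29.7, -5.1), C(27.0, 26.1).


Area = |x_A(y_B-y_C) + x_B(y_C-y_A) + x_C(y_A-y_B)|/2
= |(-549.12) + (-62.37) + 785.7|/2
= 174.21/2 = 87.105

87.105


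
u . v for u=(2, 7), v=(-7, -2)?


u . v = u_x*v_x + u_y*v_y = 2*(-7) + 7*(-2)
= (-14) + (-14) = -28

-28


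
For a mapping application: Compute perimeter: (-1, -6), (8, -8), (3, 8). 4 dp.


Sides: (-1, -6)->(8, -8): sqrt(85) = 9.219544, (8, -8)->(3, 8): sqrt(281) = 16.763055, (3, 8)->(-1, -6): sqrt(212) = 14.56022
Sum = 40.542819
Perimeter = 40.5428

40.5428


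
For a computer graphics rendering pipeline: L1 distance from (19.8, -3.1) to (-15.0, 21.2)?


|19.8-(-15)| + |(-3.1)-21.2| = 34.8 + 24.3 = 59.1

59.1


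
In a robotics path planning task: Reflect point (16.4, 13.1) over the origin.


Reflection over origin: (x,y) -> (-x,-y)
(16.4, 13.1) -> (-16.4, -13.1)

(-16.4, -13.1)


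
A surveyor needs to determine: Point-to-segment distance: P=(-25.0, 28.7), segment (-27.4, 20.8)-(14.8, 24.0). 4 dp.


Project P onto AB: t = 0.0707 (clamped to [0,1])
Closest point on segment: (-24.4181, 21.0261)
Distance: 7.6959

7.6959


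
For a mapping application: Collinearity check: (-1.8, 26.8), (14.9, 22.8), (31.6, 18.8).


Cross product: (14.9-(-1.8))*(18.8-26.8) - (22.8-26.8)*(31.6-(-1.8))
= 0

Yes, collinear


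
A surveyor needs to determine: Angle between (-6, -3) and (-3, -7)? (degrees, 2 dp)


u.v = 39, |u| = sqrt(45) = 6.7082, |v| = sqrt(58) = 7.6158
cos(theta) = u.v/(|u||v|) = 39/sqrt(2610) = 0.763386
theta = acos(0.763386) = 40.24 degrees

40.24 degrees


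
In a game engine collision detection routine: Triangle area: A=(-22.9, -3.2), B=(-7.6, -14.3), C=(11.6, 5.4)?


Area = |x_A(y_B-y_C) + x_B(y_C-y_A) + x_C(y_A-y_B)|/2
= |451.13 + (-65.36) + 128.76|/2
= 514.53/2 = 257.265

257.265


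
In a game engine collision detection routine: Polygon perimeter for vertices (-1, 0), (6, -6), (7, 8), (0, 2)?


Sides: (-1, 0)->(6, -6): sqrt(85) = 9.219544, (6, -6)->(7, 8): sqrt(197) = 14.035669, (7, 8)->(0, 2): sqrt(85) = 9.219544, (0, 2)->(-1, 0): sqrt(5) = 2.236068
Sum = 34.710825
Perimeter = 34.7108

34.7108


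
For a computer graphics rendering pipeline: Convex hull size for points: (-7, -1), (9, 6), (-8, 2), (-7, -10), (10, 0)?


Convex hull vertices (CCW): (-8, 2), (-7, -10), (10, 0), (9, 6)
Count = 4

4


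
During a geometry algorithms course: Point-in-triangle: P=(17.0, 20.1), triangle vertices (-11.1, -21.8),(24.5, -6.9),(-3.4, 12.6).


Cross products: AB x AP = 1072.95, BC x BP = -607.05, CA x CP = 644.01
All same sign? no

No, outside


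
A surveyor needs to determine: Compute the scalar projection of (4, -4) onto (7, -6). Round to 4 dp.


u.v = 52, |v| = sqrt(85) = 9.2195
Scalar projection = u.v / |v| = 52 / sqrt(85) = 5.6402

5.6402


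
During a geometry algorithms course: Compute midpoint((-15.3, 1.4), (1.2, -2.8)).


M = (((-15.3)+1.2)/2, (1.4+(-2.8))/2)
= (-7.05, -0.7)

(-7.05, -0.7)


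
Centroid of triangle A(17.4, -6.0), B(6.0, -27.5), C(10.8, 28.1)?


Centroid = ((x_A+x_B+x_C)/3, (y_A+y_B+y_C)/3)
= ((17.4+6+10.8)/3, ((-6)+(-27.5)+28.1)/3)
= (11.4, -1.8)

(11.4, -1.8)


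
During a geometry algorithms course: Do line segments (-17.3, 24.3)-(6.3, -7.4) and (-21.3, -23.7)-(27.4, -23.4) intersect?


Cross products: d1=2336.4, d2=785.53, d3=-1259.6, d4=291.27
d1*d2 < 0 and d3*d4 < 0? no

No, they don't intersect


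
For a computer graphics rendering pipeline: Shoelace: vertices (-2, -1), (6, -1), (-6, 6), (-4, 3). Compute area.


Shoelace sum: ((-2)*(-1) - 6*(-1)) + (6*6 - (-6)*(-1)) + ((-6)*3 - (-4)*6) + ((-4)*(-1) - (-2)*3)
= 54
Area = |54|/2 = 27

27


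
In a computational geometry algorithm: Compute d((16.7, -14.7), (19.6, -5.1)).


dx=2.9, dy=9.6
d^2 = 2.9^2 + 9.6^2 = 100.57
d = sqrt(100.57) = 10.0285

10.0285


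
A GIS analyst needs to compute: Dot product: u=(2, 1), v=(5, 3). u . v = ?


u . v = u_x*v_x + u_y*v_y = 2*5 + 1*3
= 10 + 3 = 13

13


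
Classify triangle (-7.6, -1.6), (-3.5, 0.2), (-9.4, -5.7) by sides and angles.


Side lengths squared: AB^2=20.05, BC^2=69.62, CA^2=20.05
Sorted: [20.05, 20.05, 69.62]
By sides: Isosceles, By angles: Obtuse

Isosceles, Obtuse


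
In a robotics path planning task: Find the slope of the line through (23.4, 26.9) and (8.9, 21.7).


slope = (y2-y1)/(x2-x1) = (21.7-26.9)/(8.9-23.4) = (-5.2)/(-14.5) = 0.3586

0.3586


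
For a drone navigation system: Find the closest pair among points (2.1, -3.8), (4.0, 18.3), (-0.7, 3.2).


d(P0,P1) = 22.1815, d(P0,P2) = 7.5392, d(P1,P2) = 15.8146
Closest: P0 and P2

Closest pair: (2.1, -3.8) and (-0.7, 3.2), distance = 7.5392


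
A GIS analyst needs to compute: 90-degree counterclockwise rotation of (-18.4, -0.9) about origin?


90° CCW: (x,y) -> (-y, x)
(-18.4,-0.9) -> (0.9, -18.4)

(0.9, -18.4)


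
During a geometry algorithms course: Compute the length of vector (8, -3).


|u| = sqrt(8^2 + (-3)^2) = sqrt(73) = 8.544

8.544


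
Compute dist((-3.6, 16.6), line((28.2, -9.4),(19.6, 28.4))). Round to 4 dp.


|cross product| = 978.44
|line direction| = sqrt(1502.8) = 38.766
Distance = 978.44/sqrt(1502.8) = 25.2397

25.2397


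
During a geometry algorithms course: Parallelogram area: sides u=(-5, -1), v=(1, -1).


|u x v| = |(-5)*(-1) - (-1)*1|
= |5 - (-1)| = 6

6


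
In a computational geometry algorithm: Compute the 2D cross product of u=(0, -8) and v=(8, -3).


u x v = u_x*v_y - u_y*v_x = 0*(-3) - (-8)*8
= 0 - (-64) = 64

64


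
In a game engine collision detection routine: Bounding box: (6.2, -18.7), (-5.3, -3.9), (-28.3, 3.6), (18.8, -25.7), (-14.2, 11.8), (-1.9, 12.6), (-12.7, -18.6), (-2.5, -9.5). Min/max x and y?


x range: [-28.3, 18.8]
y range: [-25.7, 12.6]
Bounding box: (-28.3,-25.7) to (18.8,12.6)

(-28.3,-25.7) to (18.8,12.6)


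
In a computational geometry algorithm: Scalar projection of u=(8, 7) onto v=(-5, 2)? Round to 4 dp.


u.v = -26, |v| = sqrt(29) = 5.3852
Scalar projection = u.v / |v| = -26 / sqrt(29) = -4.8281

-4.8281


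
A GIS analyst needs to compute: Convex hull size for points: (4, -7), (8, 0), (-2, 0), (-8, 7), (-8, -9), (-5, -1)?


Convex hull vertices (CCW): (-8, -9), (4, -7), (8, 0), (-8, 7)
Count = 4

4


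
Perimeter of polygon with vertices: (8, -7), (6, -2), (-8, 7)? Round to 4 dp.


Sides: (8, -7)->(6, -2): sqrt(29) = 5.385165, (6, -2)->(-8, 7): sqrt(277) = 16.643317, (-8, 7)->(8, -7): sqrt(452) = 21.260292
Sum = 43.288774
Perimeter = 43.2888

43.2888


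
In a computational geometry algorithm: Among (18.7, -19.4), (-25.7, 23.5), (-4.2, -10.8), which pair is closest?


d(P0,P1) = 61.7395, d(P0,P2) = 24.4616, d(P1,P2) = 40.4814
Closest: P0 and P2

Closest pair: (18.7, -19.4) and (-4.2, -10.8), distance = 24.4616


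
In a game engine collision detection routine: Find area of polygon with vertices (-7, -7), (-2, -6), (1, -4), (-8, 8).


Shoelace sum: ((-7)*(-6) - (-2)*(-7)) + ((-2)*(-4) - 1*(-6)) + (1*8 - (-8)*(-4)) + ((-8)*(-7) - (-7)*8)
= 130
Area = |130|/2 = 65

65


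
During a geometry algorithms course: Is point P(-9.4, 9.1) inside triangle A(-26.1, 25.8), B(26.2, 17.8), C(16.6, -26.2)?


Cross products: AB x AP = -739.81, BC x BP = -1482.88, CA x CP = -155.31
All same sign? yes

Yes, inside


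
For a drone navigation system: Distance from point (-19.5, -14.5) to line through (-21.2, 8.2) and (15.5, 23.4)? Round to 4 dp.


|cross product| = 858.93
|line direction| = sqrt(1577.93) = 39.7232
Distance = 858.93/sqrt(1577.93) = 21.6229

21.6229


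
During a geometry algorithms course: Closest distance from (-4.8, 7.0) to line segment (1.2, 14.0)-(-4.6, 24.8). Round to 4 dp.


Project P onto AB: t = 0 (clamped to [0,1])
Closest point on segment: (1.2, 14)
Distance: 9.2195

9.2195


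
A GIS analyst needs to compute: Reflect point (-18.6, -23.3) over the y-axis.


Reflection over y-axis: (x,y) -> (-x,y)
(-18.6, -23.3) -> (18.6, -23.3)

(18.6, -23.3)


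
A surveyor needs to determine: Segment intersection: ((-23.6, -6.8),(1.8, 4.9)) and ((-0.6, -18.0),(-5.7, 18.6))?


Cross products: d1=784.68, d2=-204.63, d3=-553.58, d4=435.73
d1*d2 < 0 and d3*d4 < 0? yes

Yes, they intersect


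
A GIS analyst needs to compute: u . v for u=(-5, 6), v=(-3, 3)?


u . v = u_x*v_x + u_y*v_y = (-5)*(-3) + 6*3
= 15 + 18 = 33

33


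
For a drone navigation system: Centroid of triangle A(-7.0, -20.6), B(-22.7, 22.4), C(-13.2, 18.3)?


Centroid = ((x_A+x_B+x_C)/3, (y_A+y_B+y_C)/3)
= (((-7)+(-22.7)+(-13.2))/3, ((-20.6)+22.4+18.3)/3)
= (-14.3, 6.7)

(-14.3, 6.7)


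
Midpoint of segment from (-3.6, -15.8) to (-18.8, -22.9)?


M = (((-3.6)+(-18.8))/2, ((-15.8)+(-22.9))/2)
= (-11.2, -19.35)

(-11.2, -19.35)


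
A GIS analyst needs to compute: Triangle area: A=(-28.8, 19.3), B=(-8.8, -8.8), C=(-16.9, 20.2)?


Area = |x_A(y_B-y_C) + x_B(y_C-y_A) + x_C(y_A-y_B)|/2
= |835.2 + (-7.92) + (-474.89)|/2
= 352.39/2 = 176.195

176.195


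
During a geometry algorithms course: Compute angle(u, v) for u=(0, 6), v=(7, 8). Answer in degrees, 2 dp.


u.v = 48, |u| = sqrt(36) = 6, |v| = sqrt(113) = 10.6301
cos(theta) = u.v/(|u||v|) = 48/sqrt(4068) = 0.752577
theta = acos(0.752577) = 41.19 degrees

41.19 degrees


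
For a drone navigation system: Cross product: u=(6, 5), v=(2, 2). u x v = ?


u x v = u_x*v_y - u_y*v_x = 6*2 - 5*2
= 12 - 10 = 2

2


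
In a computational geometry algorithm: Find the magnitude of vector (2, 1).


|u| = sqrt(2^2 + 1^2) = sqrt(5) = 2.2361

2.2361


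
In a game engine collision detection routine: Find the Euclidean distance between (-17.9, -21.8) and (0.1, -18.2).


dx=18, dy=3.6
d^2 = 18^2 + 3.6^2 = 336.96
d = sqrt(336.96) = 18.3565

18.3565


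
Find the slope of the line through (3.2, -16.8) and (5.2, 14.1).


slope = (y2-y1)/(x2-x1) = (14.1-(-16.8))/(5.2-3.2) = 30.9/2 = 15.45

15.45


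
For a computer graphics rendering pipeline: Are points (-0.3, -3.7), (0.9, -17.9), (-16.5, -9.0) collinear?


Cross product: (0.9-(-0.3))*((-9)-(-3.7)) - ((-17.9)-(-3.7))*((-16.5)-(-0.3))
= -236.4

No, not collinear


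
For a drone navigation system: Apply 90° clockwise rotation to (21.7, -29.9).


90° CW: (x,y) -> (y, -x)
(21.7,-29.9) -> (-29.9, -21.7)

(-29.9, -21.7)


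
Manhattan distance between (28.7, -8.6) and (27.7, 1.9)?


|28.7-27.7| + |(-8.6)-1.9| = 1 + 10.5 = 11.5

11.5


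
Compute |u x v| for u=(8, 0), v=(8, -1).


|u x v| = |8*(-1) - 0*8|
= |(-8) - 0| = 8

8


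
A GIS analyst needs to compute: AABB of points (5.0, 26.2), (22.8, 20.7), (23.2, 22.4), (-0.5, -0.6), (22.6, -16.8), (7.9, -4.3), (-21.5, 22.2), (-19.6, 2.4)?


x range: [-21.5, 23.2]
y range: [-16.8, 26.2]
Bounding box: (-21.5,-16.8) to (23.2,26.2)

(-21.5,-16.8) to (23.2,26.2)


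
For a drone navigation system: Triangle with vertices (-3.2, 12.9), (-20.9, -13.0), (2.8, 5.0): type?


Side lengths squared: AB^2=984.1, BC^2=885.69, CA^2=98.41
Sorted: [98.41, 885.69, 984.1]
By sides: Scalene, By angles: Right

Scalene, Right


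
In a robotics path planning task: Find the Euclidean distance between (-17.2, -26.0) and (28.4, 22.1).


dx=45.6, dy=48.1
d^2 = 45.6^2 + 48.1^2 = 4392.97
d = sqrt(4392.97) = 66.2795

66.2795


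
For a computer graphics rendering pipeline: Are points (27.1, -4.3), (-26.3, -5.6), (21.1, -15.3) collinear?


Cross product: ((-26.3)-27.1)*((-15.3)-(-4.3)) - ((-5.6)-(-4.3))*(21.1-27.1)
= 579.6

No, not collinear


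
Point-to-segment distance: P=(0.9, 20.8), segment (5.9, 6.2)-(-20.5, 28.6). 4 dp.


Project P onto AB: t = 0.3829 (clamped to [0,1])
Closest point on segment: (-4.2097, 14.7779)
Distance: 7.8977

7.8977


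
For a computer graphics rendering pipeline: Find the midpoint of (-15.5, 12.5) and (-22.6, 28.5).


M = (((-15.5)+(-22.6))/2, (12.5+28.5)/2)
= (-19.05, 20.5)

(-19.05, 20.5)


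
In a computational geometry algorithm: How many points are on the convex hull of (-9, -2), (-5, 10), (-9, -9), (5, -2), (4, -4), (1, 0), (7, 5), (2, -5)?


Convex hull vertices (CCW): (-9, -9), (2, -5), (4, -4), (5, -2), (7, 5), (-5, 10), (-9, -2)
Count = 7

7


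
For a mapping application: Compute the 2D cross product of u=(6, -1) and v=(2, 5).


u x v = u_x*v_y - u_y*v_x = 6*5 - (-1)*2
= 30 - (-2) = 32

32


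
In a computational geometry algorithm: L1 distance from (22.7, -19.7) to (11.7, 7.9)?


|22.7-11.7| + |(-19.7)-7.9| = 11 + 27.6 = 38.6

38.6


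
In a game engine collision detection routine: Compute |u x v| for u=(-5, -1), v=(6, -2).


|u x v| = |(-5)*(-2) - (-1)*6|
= |10 - (-6)| = 16

16


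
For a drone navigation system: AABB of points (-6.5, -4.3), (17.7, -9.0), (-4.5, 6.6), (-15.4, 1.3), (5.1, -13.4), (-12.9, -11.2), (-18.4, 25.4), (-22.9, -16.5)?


x range: [-22.9, 17.7]
y range: [-16.5, 25.4]
Bounding box: (-22.9,-16.5) to (17.7,25.4)

(-22.9,-16.5) to (17.7,25.4)


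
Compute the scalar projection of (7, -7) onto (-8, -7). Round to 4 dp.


u.v = -7, |v| = sqrt(113) = 10.6301
Scalar projection = u.v / |v| = -7 / sqrt(113) = -0.6585

-0.6585


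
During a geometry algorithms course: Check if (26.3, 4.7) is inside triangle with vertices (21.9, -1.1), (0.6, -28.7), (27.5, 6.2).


Cross products: AB x AP = -2.1, BC x BP = 1.53, CA x CP = -0.36
All same sign? no

No, outside


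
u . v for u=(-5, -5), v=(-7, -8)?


u . v = u_x*v_x + u_y*v_y = (-5)*(-7) + (-5)*(-8)
= 35 + 40 = 75

75


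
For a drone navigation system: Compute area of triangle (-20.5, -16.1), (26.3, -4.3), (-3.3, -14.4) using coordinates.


Area = |x_A(y_B-y_C) + x_B(y_C-y_A) + x_C(y_A-y_B)|/2
= |(-207.05) + 44.71 + 38.94|/2
= 123.4/2 = 61.7

61.7


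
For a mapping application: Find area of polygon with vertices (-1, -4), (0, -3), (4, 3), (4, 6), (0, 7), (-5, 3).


Shoelace sum: ((-1)*(-3) - 0*(-4)) + (0*3 - 4*(-3)) + (4*6 - 4*3) + (4*7 - 0*6) + (0*3 - (-5)*7) + ((-5)*(-4) - (-1)*3)
= 113
Area = |113|/2 = 56.5

56.5


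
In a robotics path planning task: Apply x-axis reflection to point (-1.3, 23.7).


Reflection over x-axis: (x,y) -> (x,-y)
(-1.3, 23.7) -> (-1.3, -23.7)

(-1.3, -23.7)


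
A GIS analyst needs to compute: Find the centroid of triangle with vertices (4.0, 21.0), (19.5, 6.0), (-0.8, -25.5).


Centroid = ((x_A+x_B+x_C)/3, (y_A+y_B+y_C)/3)
= ((4+19.5+(-0.8))/3, (21+6+(-25.5))/3)
= (7.5667, 0.5)

(7.5667, 0.5)


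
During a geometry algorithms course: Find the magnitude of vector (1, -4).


|u| = sqrt(1^2 + (-4)^2) = sqrt(17) = 4.1231

4.1231


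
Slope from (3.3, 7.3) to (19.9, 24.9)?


slope = (y2-y1)/(x2-x1) = (24.9-7.3)/(19.9-3.3) = 17.6/16.6 = 1.0602

1.0602


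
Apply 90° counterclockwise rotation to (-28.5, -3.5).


90° CCW: (x,y) -> (-y, x)
(-28.5,-3.5) -> (3.5, -28.5)

(3.5, -28.5)


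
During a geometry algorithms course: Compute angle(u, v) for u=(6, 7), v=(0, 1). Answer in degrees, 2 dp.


u.v = 7, |u| = sqrt(85) = 9.2195, |v| = sqrt(1) = 1
cos(theta) = u.v/(|u||v|) = 7/sqrt(85) = 0.759257
theta = acos(0.759257) = 40.6 degrees

40.6 degrees


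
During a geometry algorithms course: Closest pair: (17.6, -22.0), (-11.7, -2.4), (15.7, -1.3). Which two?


d(P0,P1) = 35.2512, d(P0,P2) = 20.787, d(P1,P2) = 27.4221
Closest: P0 and P2

Closest pair: (17.6, -22.0) and (15.7, -1.3), distance = 20.787


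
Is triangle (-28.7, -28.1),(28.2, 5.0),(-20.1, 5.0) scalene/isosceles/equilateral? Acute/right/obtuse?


Side lengths squared: AB^2=4333.22, BC^2=2332.89, CA^2=1169.57
Sorted: [1169.57, 2332.89, 4333.22]
By sides: Scalene, By angles: Obtuse

Scalene, Obtuse


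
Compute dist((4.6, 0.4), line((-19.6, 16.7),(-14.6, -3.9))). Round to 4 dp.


|cross product| = 417.02
|line direction| = sqrt(449.36) = 21.1981
Distance = 417.02/sqrt(449.36) = 19.6725

19.6725


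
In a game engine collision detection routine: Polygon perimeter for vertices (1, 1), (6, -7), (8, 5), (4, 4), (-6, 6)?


Sides: (1, 1)->(6, -7): sqrt(89) = 9.433981, (6, -7)->(8, 5): sqrt(148) = 12.165525, (8, 5)->(4, 4): sqrt(17) = 4.123106, (4, 4)->(-6, 6): sqrt(104) = 10.198039, (-6, 6)->(1, 1): sqrt(74) = 8.602325
Sum = 44.522976
Perimeter = 44.523

44.523


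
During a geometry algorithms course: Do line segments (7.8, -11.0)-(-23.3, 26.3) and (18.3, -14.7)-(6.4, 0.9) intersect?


Cross products: d1=119.77, d2=161.06, d3=-276.58, d4=-317.87
d1*d2 < 0 and d3*d4 < 0? no

No, they don't intersect


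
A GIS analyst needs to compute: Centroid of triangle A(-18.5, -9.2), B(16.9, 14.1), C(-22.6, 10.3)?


Centroid = ((x_A+x_B+x_C)/3, (y_A+y_B+y_C)/3)
= (((-18.5)+16.9+(-22.6))/3, ((-9.2)+14.1+10.3)/3)
= (-8.0667, 5.0667)

(-8.0667, 5.0667)


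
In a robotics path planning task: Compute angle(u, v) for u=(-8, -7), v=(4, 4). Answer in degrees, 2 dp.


u.v = -60, |u| = sqrt(113) = 10.6301, |v| = sqrt(32) = 5.6569
cos(theta) = u.v/(|u||v|) = -60/sqrt(3616) = -0.997785
theta = acos(-0.997785) = 176.19 degrees

176.19 degrees


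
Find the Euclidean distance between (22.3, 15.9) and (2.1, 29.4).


dx=-20.2, dy=13.5
d^2 = (-20.2)^2 + 13.5^2 = 590.29
d = sqrt(590.29) = 24.2959

24.2959


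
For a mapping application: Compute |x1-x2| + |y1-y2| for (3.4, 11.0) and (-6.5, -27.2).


|3.4-(-6.5)| + |11-(-27.2)| = 9.9 + 38.2 = 48.1

48.1


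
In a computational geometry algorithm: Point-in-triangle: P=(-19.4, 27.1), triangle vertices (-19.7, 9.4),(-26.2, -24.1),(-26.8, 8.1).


Cross products: AB x AP = -105, BC x BP = -249.68, CA x CP = 125.28
All same sign? no

No, outside


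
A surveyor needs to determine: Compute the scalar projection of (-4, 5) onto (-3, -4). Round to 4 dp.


u.v = -8, |v| = sqrt(25) = 5
Scalar projection = u.v / |v| = -8 / sqrt(25) = -1.6

-1.6


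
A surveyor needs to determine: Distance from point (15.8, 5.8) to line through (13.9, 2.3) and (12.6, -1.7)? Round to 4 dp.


|cross product| = 3.05
|line direction| = sqrt(17.69) = 4.2059
Distance = 3.05/sqrt(17.69) = 0.7252

0.7252


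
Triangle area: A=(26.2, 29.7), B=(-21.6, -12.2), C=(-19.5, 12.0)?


Area = |x_A(y_B-y_C) + x_B(y_C-y_A) + x_C(y_A-y_B)|/2
= |(-634.04) + 382.32 + (-817.05)|/2
= 1068.77/2 = 534.385

534.385


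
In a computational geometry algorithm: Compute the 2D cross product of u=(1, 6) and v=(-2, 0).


u x v = u_x*v_y - u_y*v_x = 1*0 - 6*(-2)
= 0 - (-12) = 12

12


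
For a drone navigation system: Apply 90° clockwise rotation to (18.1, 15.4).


90° CW: (x,y) -> (y, -x)
(18.1,15.4) -> (15.4, -18.1)

(15.4, -18.1)


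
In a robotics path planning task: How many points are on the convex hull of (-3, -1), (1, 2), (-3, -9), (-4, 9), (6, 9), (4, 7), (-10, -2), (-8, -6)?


Convex hull vertices (CCW): (-10, -2), (-8, -6), (-3, -9), (6, 9), (-4, 9)
Count = 5

5


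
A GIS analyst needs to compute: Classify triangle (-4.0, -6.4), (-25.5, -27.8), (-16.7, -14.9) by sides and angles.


Side lengths squared: AB^2=920.21, BC^2=243.85, CA^2=233.54
Sorted: [233.54, 243.85, 920.21]
By sides: Scalene, By angles: Obtuse

Scalene, Obtuse


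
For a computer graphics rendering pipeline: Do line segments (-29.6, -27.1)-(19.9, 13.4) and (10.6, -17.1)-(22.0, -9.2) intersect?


Cross products: d1=203.58, d2=274.23, d3=-1133.1, d4=-1203.75
d1*d2 < 0 and d3*d4 < 0? no

No, they don't intersect


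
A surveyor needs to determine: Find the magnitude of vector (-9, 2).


|u| = sqrt((-9)^2 + 2^2) = sqrt(85) = 9.2195

9.2195


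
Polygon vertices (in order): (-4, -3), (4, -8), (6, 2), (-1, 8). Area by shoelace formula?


Shoelace sum: ((-4)*(-8) - 4*(-3)) + (4*2 - 6*(-8)) + (6*8 - (-1)*2) + ((-1)*(-3) - (-4)*8)
= 185
Area = |185|/2 = 92.5

92.5


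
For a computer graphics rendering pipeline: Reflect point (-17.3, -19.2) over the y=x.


Reflection over y=x: (x,y) -> (y,x)
(-17.3, -19.2) -> (-19.2, -17.3)

(-19.2, -17.3)


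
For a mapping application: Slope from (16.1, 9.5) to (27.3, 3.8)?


slope = (y2-y1)/(x2-x1) = (3.8-9.5)/(27.3-16.1) = (-5.7)/11.2 = -0.5089

-0.5089


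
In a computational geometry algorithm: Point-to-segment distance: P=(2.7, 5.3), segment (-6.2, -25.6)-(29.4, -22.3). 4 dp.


Project P onto AB: t = 0.3276 (clamped to [0,1])
Closest point on segment: (5.4641, -24.5188)
Distance: 29.9466

29.9466


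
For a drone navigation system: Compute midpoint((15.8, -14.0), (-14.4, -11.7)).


M = ((15.8+(-14.4))/2, ((-14)+(-11.7))/2)
= (0.7, -12.85)

(0.7, -12.85)


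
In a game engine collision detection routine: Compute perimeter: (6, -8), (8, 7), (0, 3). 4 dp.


Sides: (6, -8)->(8, 7): sqrt(229) = 15.132746, (8, 7)->(0, 3): sqrt(80) = 8.944272, (0, 3)->(6, -8): sqrt(157) = 12.529964
Sum = 36.606982
Perimeter = 36.607

36.607


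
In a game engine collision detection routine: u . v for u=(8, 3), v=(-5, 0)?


u . v = u_x*v_x + u_y*v_y = 8*(-5) + 3*0
= (-40) + 0 = -40

-40


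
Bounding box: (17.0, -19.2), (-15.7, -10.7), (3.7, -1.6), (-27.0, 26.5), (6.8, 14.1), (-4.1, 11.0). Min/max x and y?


x range: [-27, 17]
y range: [-19.2, 26.5]
Bounding box: (-27,-19.2) to (17,26.5)

(-27,-19.2) to (17,26.5)


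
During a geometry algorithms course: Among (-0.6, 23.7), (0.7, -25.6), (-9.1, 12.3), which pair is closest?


d(P0,P1) = 49.3171, d(P0,P2) = 14.2201, d(P1,P2) = 39.1465
Closest: P0 and P2

Closest pair: (-0.6, 23.7) and (-9.1, 12.3), distance = 14.2201


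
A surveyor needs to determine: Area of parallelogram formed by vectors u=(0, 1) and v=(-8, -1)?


|u x v| = |0*(-1) - 1*(-8)|
= |0 - (-8)| = 8

8


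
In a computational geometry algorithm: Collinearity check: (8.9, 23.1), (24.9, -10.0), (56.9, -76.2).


Cross product: (24.9-8.9)*((-76.2)-23.1) - ((-10)-23.1)*(56.9-8.9)
= 0

Yes, collinear


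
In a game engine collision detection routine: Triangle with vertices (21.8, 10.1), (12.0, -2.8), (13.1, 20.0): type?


Side lengths squared: AB^2=262.45, BC^2=521.05, CA^2=173.7
Sorted: [173.7, 262.45, 521.05]
By sides: Scalene, By angles: Obtuse

Scalene, Obtuse


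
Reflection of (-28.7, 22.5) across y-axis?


Reflection over y-axis: (x,y) -> (-x,y)
(-28.7, 22.5) -> (28.7, 22.5)

(28.7, 22.5)


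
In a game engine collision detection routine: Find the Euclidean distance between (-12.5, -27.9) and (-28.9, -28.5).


dx=-16.4, dy=-0.6
d^2 = (-16.4)^2 + (-0.6)^2 = 269.32
d = sqrt(269.32) = 16.411

16.411


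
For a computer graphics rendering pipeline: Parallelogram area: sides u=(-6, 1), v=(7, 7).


|u x v| = |(-6)*7 - 1*7|
= |(-42) - 7| = 49

49


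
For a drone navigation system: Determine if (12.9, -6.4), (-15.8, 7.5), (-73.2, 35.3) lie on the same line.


Cross product: ((-15.8)-12.9)*(35.3-(-6.4)) - (7.5-(-6.4))*((-73.2)-12.9)
= 0

Yes, collinear


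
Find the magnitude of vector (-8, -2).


|u| = sqrt((-8)^2 + (-2)^2) = sqrt(68) = 8.2462

8.2462


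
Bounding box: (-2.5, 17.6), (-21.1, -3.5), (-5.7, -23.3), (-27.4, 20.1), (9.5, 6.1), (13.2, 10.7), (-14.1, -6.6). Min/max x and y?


x range: [-27.4, 13.2]
y range: [-23.3, 20.1]
Bounding box: (-27.4,-23.3) to (13.2,20.1)

(-27.4,-23.3) to (13.2,20.1)


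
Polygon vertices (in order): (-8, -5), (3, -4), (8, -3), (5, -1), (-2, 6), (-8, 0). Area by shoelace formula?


Shoelace sum: ((-8)*(-4) - 3*(-5)) + (3*(-3) - 8*(-4)) + (8*(-1) - 5*(-3)) + (5*6 - (-2)*(-1)) + ((-2)*0 - (-8)*6) + ((-8)*(-5) - (-8)*0)
= 193
Area = |193|/2 = 96.5

96.5


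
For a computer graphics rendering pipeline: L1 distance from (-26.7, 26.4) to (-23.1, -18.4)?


|(-26.7)-(-23.1)| + |26.4-(-18.4)| = 3.6 + 44.8 = 48.4

48.4


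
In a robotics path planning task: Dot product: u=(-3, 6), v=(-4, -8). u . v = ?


u . v = u_x*v_x + u_y*v_y = (-3)*(-4) + 6*(-8)
= 12 + (-48) = -36

-36


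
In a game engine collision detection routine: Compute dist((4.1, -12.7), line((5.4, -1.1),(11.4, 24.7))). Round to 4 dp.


|cross product| = 36.06
|line direction| = sqrt(701.64) = 26.4885
Distance = 36.06/sqrt(701.64) = 1.3613

1.3613


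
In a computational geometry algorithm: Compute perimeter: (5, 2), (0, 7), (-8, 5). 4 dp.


Sides: (5, 2)->(0, 7): sqrt(50) = 7.071068, (0, 7)->(-8, 5): sqrt(68) = 8.246211, (-8, 5)->(5, 2): sqrt(178) = 13.341664
Sum = 28.658943
Perimeter = 28.6589

28.6589


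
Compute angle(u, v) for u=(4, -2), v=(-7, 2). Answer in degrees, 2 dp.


u.v = -32, |u| = sqrt(20) = 4.4721, |v| = sqrt(53) = 7.2801
cos(theta) = u.v/(|u||v|) = -32/sqrt(1060) = -0.982872
theta = acos(-0.982872) = 169.38 degrees

169.38 degrees


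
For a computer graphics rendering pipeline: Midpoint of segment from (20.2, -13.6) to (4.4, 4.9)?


M = ((20.2+4.4)/2, ((-13.6)+4.9)/2)
= (12.3, -4.35)

(12.3, -4.35)


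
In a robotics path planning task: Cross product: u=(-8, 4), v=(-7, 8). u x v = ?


u x v = u_x*v_y - u_y*v_x = (-8)*8 - 4*(-7)
= (-64) - (-28) = -36

-36


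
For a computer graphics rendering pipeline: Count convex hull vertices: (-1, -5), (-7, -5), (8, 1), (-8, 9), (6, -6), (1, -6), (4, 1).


Convex hull vertices (CCW): (-8, 9), (-7, -5), (1, -6), (6, -6), (8, 1)
Count = 5

5


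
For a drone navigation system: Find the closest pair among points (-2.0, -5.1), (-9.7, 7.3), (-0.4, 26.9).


d(P0,P1) = 14.5962, d(P0,P2) = 32.04, d(P1,P2) = 21.6945
Closest: P0 and P1

Closest pair: (-2.0, -5.1) and (-9.7, 7.3), distance = 14.5962
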